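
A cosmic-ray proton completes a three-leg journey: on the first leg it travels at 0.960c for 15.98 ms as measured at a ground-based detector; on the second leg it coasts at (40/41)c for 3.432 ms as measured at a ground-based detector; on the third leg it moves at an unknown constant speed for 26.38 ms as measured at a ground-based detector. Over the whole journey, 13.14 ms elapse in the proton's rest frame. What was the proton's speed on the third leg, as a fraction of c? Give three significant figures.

Leg 1: γ = 1/√(1 − 0.960²) = 25/7 ≈ 3.571; τ_1 = 15.98/3.571 = 4.474 ms.
Leg 2: γ = 1/√(1 − (40/41)²) = 41/9 ≈ 4.556; τ_2 = 3.432/4.556 = 0.7534 ms.
Leg 3: speed unknown; τ_3 = 26.38/γ_3.
Total proper time: 4.474 + 0.7534 + τ_3 = 13.14, so τ_3 = 13.14 − 5.228 = 7.912 ms.
γ_3 = 26.38/7.912 = 3.334; β = √(1 − 1/γ²) = √0.9100.

β = 0.954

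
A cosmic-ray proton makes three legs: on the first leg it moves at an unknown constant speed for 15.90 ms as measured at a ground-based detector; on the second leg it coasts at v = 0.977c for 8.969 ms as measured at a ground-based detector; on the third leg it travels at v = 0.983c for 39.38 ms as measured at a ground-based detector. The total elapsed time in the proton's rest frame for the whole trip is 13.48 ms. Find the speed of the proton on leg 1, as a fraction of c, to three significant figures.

β = 0.962

Leg 1: speed unknown; τ_1 = 15.90/γ_1.
Leg 2: γ = 1/√(1 − 0.977²) = 1/√0.04547 = 4.690; τ_2 = 8.969/4.690 = 1.913 ms.
Leg 3: γ = 1/√(1 − 0.983²) = 1/√0.03371 = 5.446; τ_3 = 39.38/5.446 = 7.230 ms.
Total proper time: τ_1 + 1.913 + 7.230 = 13.48, so τ_1 = 13.48 − 9.143 = 4.337 ms.
γ_1 = 15.90/4.337 = 3.666; β = √(1 − 1/γ²) = √0.9256.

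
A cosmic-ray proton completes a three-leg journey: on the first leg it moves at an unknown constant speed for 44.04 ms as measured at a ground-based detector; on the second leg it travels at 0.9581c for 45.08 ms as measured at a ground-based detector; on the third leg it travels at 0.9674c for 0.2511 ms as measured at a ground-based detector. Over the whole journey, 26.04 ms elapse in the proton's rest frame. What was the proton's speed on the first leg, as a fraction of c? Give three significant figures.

Leg 1: speed unknown; τ_1 = 44.04/γ_1.
Leg 2: γ = 1/√(1 − 0.9581²) = 1/√0.08204 = 3.491; τ_2 = 45.08/3.491 = 12.91 ms.
Leg 3: γ = 1/√(1 − 0.9674²) = 1/√0.06414 = 3.949; τ_3 = 0.2511/3.949 = 0.06359 ms.
Total proper time: τ_1 + 12.91 + 0.06359 = 26.04, so τ_1 = 26.04 − 12.98 = 13.06 ms.
γ_1 = 44.04/13.06 = 3.371; β = √(1 − 1/γ²) = √0.9120.

β = 0.955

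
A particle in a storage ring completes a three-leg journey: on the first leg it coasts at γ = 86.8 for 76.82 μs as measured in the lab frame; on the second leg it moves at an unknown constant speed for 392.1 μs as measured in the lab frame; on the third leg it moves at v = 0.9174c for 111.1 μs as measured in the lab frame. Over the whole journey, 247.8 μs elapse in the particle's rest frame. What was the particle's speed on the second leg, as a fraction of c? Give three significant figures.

Leg 1: γ = 86.8; τ_1 = 76.82/86.80 = 0.8850 μs.
Leg 2: speed unknown; τ_2 = 392.1/γ_2.
Leg 3: γ = 1/√(1 − 0.9174²) = 1/√0.1584 = 2.513; τ_3 = 111.1/2.513 = 44.21 μs.
Total proper time: 0.8850 + τ_2 + 44.21 = 247.8, so τ_2 = 247.8 − 45.10 = 202.7 μs.
γ_2 = 392.1/202.7 = 1.934; β = √(1 − 1/γ²) = √0.7327.

β = 0.856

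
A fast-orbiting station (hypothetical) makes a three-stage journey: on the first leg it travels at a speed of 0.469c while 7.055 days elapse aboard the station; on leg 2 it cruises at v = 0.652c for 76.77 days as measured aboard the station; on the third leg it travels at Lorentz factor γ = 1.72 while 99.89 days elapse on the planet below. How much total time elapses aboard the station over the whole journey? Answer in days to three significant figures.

τ = 142 days

Leg 1: 7.055 days is already measured aboard the station.
Leg 2: 76.77 days is already measured aboard the station.
Leg 3: γ = 1.72; τ_3 = 99.89/1.720 = 58.08 days.
Total: 7.055 + 76.77 + 58.08 days.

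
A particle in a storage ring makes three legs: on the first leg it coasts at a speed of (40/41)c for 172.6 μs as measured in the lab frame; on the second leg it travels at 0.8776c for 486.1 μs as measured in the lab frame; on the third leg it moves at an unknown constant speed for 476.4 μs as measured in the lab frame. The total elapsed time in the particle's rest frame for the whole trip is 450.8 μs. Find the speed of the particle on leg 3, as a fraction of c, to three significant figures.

β = 0.926

Leg 1: γ = 1/√(1 − (40/41)²) = 41/9 ≈ 4.556; τ_1 = 172.6/4.556 = 37.89 μs.
Leg 2: γ = 1/√(1 − 0.8776²) = 1/√0.2298 = 2.086; τ_2 = 486.1/2.086 = 233.0 μs.
Leg 3: speed unknown; τ_3 = 476.4/γ_3.
Total proper time: 37.89 + 233.0 + τ_3 = 450.8, so τ_3 = 450.8 − 270.9 = 179.9 μs.
γ_3 = 476.4/179.9 = 2.648; β = √(1 − 1/γ²) = √0.8574.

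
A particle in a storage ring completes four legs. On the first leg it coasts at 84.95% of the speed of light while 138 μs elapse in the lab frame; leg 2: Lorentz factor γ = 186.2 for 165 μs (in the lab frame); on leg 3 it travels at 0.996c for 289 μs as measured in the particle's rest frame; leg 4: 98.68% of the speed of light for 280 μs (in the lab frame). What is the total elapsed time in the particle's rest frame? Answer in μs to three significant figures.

Leg 1: β = 0.8495; γ = 1/√(1 − 0.8495²) = 1/√0.2783 = 1.895; τ_1 = 138/1.895 = 72.81 μs.
Leg 2: γ = 186.2; τ_2 = 165/186.2 = 0.8861 μs.
Leg 3: 289 μs is already measured in the particle's rest frame.
Leg 4: β = 0.9868; γ = 1/√(1 − 0.9868²) = 1/√0.02623 = 6.175; τ_4 = 280/6.175 = 45.34 μs.
Total: 72.81 + 0.8861 + 289.0 + 45.34 μs.

τ = 408 μs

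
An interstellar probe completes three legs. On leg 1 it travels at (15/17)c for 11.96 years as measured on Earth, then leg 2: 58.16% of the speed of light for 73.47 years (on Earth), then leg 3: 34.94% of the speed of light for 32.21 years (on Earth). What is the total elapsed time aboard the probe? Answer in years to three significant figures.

τ = 95.6 years

Leg 1: γ = 1/√(1 − (15/17)²) = 17/8 = 2.125; τ_1 = 11.96/2.125 = 5.628 years.
Leg 2: β = 0.5816; γ = 1/√(1 − 0.5816²) = 1/√0.6617 = 1.229; τ_2 = 73.47/1.229 = 59.77 years.
Leg 3: β = 0.3494; γ = 1/√(1 − 0.3494²) = 1/√0.8779 = 1.067; τ_3 = 32.21/1.067 = 30.18 years.
Total: 5.628 + 59.77 + 30.18 years.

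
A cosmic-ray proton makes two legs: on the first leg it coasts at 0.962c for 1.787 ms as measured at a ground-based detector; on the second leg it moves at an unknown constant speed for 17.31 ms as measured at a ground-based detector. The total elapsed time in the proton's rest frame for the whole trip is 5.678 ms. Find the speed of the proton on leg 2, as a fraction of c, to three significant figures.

Leg 1: γ = 1/√(1 − 0.962²) = 1/√0.07456 = 3.662; τ_1 = 1.787/3.662 = 0.4879 ms.
Leg 2: speed unknown; τ_2 = 17.31/γ_2.
Total proper time: 0.4879 + τ_2 = 5.678, so τ_2 = 5.678 − 0.4879 = 5.190 ms.
γ_2 = 17.31/5.190 = 3.335; β = √(1 − 1/γ²) = √0.9101.

β = 0.954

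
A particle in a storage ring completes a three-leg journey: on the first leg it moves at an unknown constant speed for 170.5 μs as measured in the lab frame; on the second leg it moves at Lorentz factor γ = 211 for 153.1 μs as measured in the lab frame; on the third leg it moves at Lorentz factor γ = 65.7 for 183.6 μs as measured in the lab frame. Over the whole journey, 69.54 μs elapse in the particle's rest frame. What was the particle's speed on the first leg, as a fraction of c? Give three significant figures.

Leg 1: speed unknown; τ_1 = 170.5/γ_1.
Leg 2: γ = 211; τ_2 = 153.1/211.0 = 0.7256 μs.
Leg 3: γ = 65.7; τ_3 = 183.6/65.70 = 2.795 μs.
Total proper time: τ_1 + 0.7256 + 2.795 = 69.54, so τ_1 = 69.54 − 3.520 = 66.02 μs.
γ_1 = 170.5/66.02 = 2.583; β = √(1 − 1/γ²) = √0.8501.

β = 0.922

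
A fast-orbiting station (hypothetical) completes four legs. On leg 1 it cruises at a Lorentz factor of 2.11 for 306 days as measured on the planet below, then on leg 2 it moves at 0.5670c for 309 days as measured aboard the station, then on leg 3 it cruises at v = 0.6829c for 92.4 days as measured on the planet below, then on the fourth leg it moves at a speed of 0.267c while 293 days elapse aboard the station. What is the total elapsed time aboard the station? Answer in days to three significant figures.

τ = 815 days

Leg 1: γ = 2.11; τ_1 = 306/2.110 = 145.0 days.
Leg 2: 309 days is already measured aboard the station.
Leg 3: γ = 1/√(1 − 0.6829²) = 1/√0.5336 = 1.369; τ_3 = 92.4/1.369 = 67.50 days.
Leg 4: 293 days is already measured aboard the station.
Total: 145.0 + 309.0 + 67.50 + 293.0 days.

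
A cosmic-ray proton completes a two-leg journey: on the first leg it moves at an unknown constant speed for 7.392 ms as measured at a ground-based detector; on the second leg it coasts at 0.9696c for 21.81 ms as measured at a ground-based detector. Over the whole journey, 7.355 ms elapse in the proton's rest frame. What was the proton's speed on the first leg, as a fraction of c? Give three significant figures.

β = 0.962

Leg 1: speed unknown; τ_1 = 7.392/γ_1.
Leg 2: γ = 1/√(1 − 0.9696²) = 1/√0.05988 = 4.087; τ_2 = 21.81/4.087 = 5.337 ms.
Total proper time: τ_1 + 5.337 = 7.355, so τ_1 = 7.355 − 5.337 = 2.018 ms.
γ_1 = 7.392/2.018 = 3.663; β = √(1 − 1/γ²) = √0.9255.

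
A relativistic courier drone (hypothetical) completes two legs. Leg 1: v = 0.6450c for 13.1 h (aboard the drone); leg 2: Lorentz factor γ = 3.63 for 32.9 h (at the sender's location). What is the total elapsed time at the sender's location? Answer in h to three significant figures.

Leg 1: γ = 1/√(1 − 0.6450²) = 1/√0.5840 = 1.309; Δt_1 = 1.309 × 13.1 = 17.14 h.
Leg 2: 32.9 h is already measured at the sender's location.
Total: 17.14 + 32.90 h.

Δt = 50.0 h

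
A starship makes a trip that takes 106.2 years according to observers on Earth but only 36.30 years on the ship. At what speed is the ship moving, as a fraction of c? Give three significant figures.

The proper time is measured on the ship (both events occur at the ship's location); Δt is measured on Earth. γ = Δt/τ = 106.2/36.30 = 2.926.
β = √(1 − 1/γ²) = √(1 − 0.1168) = √0.8832

v = 0.940c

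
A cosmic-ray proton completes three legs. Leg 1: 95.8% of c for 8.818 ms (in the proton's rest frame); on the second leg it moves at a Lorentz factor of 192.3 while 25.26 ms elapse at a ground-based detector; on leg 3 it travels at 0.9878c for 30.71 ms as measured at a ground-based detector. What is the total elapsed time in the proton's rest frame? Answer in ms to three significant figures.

Leg 1: 8.818 ms is already measured in the proton's rest frame.
Leg 2: γ = 192.3; τ_2 = 25.26/192.3 = 0.1314 ms.
Leg 3: γ = 1/√(1 − 0.9878²) = 1/√0.02425 = 6.421; τ_3 = 30.71/6.421 = 4.782 ms.
Total: 8.818 + 0.1314 + 4.782 ms.

τ = 13.7 ms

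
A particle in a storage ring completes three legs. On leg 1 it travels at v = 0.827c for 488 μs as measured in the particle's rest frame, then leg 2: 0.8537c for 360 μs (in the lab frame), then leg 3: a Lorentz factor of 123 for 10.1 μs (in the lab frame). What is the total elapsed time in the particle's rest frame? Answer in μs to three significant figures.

τ = 676 μs

Leg 1: 488 μs is already measured in the particle's rest frame.
Leg 2: γ = 1/√(1 − 0.8537²) = 1/√0.2712 = 1.920; τ_2 = 360/1.920 = 187.5 μs.
Leg 3: γ = 123; τ_3 = 10.1/123.0 = 0.08211 μs.
Total: 488.0 + 187.5 + 0.08211 μs.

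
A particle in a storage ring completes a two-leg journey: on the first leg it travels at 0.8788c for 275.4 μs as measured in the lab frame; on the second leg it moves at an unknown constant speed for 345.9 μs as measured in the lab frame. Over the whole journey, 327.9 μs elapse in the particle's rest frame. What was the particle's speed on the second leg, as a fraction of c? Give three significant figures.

β = 0.823

Leg 1: γ = 1/√(1 − 0.8788²) = 1/√0.2277 = 2.096; τ_1 = 275.4/2.096 = 131.4 μs.
Leg 2: speed unknown; τ_2 = 345.9/γ_2.
Total proper time: 131.4 + τ_2 = 327.9, so τ_2 = 327.9 − 131.4 = 196.5 μs.
γ_2 = 345.9/196.5 = 1.760; β = √(1 − 1/γ²) = √0.6773.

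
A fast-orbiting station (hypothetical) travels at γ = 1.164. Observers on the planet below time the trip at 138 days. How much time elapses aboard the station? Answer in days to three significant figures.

τ = 119 days

γ = 1.164
The interval measured on the planet below is the dilated one; the clock aboard the station measures the proper time τ = Δt/γ = 138/1.164 days.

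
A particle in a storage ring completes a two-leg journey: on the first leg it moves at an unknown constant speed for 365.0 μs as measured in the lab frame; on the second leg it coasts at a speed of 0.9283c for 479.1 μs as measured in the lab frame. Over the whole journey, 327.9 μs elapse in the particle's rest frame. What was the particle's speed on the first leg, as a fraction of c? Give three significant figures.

Leg 1: speed unknown; τ_1 = 365.0/γ_1.
Leg 2: γ = 1/√(1 − 0.9283²) = 1/√0.1383 = 2.689; τ_2 = 479.1/2.689 = 178.1 μs.
Total proper time: τ_1 + 178.1 = 327.9, so τ_1 = 327.9 − 178.1 = 149.8 μs.
γ_1 = 365.0/149.8 = 2.437; β = √(1 − 1/γ²) = √0.8317.

β = 0.912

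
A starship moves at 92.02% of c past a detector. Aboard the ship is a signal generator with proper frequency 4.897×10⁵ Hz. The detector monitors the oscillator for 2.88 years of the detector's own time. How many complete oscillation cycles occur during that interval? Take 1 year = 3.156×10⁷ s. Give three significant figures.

N = 1.74×10¹³

β = 0.9202; γ = 1/√(1 − 0.9202²) = 1/√0.1532 = 2.555
During 2.88 years of lab time, the oscillator's proper time advances by τ = Δt/γ = 2.88/2.555 = 1.127 years = 3.558×10⁷ s.
N = f × τ = 4.897×10⁵ × 3.558×10⁷ = 1.742×10¹³.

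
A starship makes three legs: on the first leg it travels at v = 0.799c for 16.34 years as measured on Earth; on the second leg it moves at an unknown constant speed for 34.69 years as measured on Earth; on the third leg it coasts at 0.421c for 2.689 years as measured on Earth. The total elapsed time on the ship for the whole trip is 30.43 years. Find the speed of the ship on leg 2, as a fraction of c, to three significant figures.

Leg 1: γ = 1/√(1 − 0.799²) = 1/√0.3616 = 1.663; τ_1 = 16.34/1.663 = 9.826 years.
Leg 2: speed unknown; τ_2 = 34.69/γ_2.
Leg 3: γ = 1/√(1 − 0.421²) = 1/√0.8228 = 1.102; τ_3 = 2.689/1.102 = 2.439 years.
Total proper time: 9.826 + τ_2 + 2.439 = 30.43, so τ_2 = 30.43 − 12.26 = 18.17 years.
γ_2 = 34.69/18.17 = 1.910; β = √(1 − 1/γ²) = √0.7258.

β = 0.852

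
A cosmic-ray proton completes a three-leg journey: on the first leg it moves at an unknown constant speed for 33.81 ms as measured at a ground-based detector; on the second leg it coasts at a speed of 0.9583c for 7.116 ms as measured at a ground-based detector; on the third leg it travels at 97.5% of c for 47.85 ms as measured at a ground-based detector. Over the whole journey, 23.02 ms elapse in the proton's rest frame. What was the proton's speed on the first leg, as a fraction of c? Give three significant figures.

β = 0.952

Leg 1: speed unknown; τ_1 = 33.81/γ_1.
Leg 2: γ = 1/√(1 − 0.9583²) = 1/√0.08166 = 3.499; τ_2 = 7.116/3.499 = 2.033 ms.
Leg 3: β = 0.975; γ = 1/√(1 − 0.975²) = 1/√0.04938 = 4.500; τ_3 = 47.85/4.500 = 10.63 ms.
Total proper time: τ_1 + 2.033 + 10.63 = 23.02, so τ_1 = 23.02 − 12.67 = 10.35 ms.
γ_1 = 33.81/10.35 = 3.265; β = √(1 − 1/γ²) = √0.9062.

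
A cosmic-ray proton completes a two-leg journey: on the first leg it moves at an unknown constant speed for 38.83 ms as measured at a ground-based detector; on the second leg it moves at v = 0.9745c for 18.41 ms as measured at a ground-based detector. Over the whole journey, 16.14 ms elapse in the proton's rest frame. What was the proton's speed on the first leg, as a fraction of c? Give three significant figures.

Leg 1: speed unknown; τ_1 = 38.83/γ_1.
Leg 2: γ = 1/√(1 − 0.9745²) = 1/√0.05035 = 4.457; τ_2 = 18.41/4.457 = 4.131 ms.
Total proper time: τ_1 + 4.131 = 16.14, so τ_1 = 16.14 − 4.131 = 12.01 ms.
γ_1 = 38.83/12.01 = 3.233; β = √(1 − 1/γ²) = √0.9044.

β = 0.951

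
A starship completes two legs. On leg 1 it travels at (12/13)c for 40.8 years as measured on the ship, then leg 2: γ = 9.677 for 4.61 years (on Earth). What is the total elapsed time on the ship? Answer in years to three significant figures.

Leg 1: 40.8 years is already measured on the ship.
Leg 2: γ = 9.677; τ_2 = 4.61/9.677 = 0.4764 years.
Total: 40.80 + 0.4764 years.

τ = 41.3 years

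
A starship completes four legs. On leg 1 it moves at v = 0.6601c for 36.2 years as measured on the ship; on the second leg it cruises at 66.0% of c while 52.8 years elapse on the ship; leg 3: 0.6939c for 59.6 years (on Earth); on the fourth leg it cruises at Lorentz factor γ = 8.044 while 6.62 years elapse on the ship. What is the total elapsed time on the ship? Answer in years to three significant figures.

Leg 1: 36.2 years is already measured on the ship.
Leg 2: 52.8 years is already measured on the ship.
Leg 3: γ = 1/√(1 − 0.6939²) = 1/√0.5185 = 1.389; τ_3 = 59.6/1.389 = 42.92 years.
Leg 4: 6.62 years is already measured on the ship.
Total: 36.20 + 52.80 + 42.92 + 6.620 years.

τ = 139 years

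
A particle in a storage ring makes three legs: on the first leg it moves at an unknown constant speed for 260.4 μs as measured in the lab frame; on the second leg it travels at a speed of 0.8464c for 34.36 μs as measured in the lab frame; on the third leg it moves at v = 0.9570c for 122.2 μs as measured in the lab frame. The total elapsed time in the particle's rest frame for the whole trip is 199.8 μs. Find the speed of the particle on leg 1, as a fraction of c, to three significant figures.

Leg 1: speed unknown; τ_1 = 260.4/γ_1.
Leg 2: γ = 1/√(1 − 0.8464²) = 1/√0.2836 = 1.878; τ_2 = 34.36/1.878 = 18.30 μs.
Leg 3: γ = 1/√(1 − 0.9570²) = 1/√0.08415 = 3.447; τ_3 = 122.2/3.447 = 35.45 μs.
Total proper time: τ_1 + 18.30 + 35.45 = 199.8, so τ_1 = 199.8 − 53.75 = 146.1 μs.
γ_1 = 260.4/146.1 = 1.783; β = √(1 − 1/γ²) = √0.6854.

β = 0.828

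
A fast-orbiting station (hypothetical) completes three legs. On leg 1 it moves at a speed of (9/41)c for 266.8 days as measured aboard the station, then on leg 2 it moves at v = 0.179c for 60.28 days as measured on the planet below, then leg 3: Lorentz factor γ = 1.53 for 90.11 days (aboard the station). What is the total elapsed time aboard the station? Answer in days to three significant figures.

τ = 416 days

Leg 1: 266.8 days is already measured aboard the station.
Leg 2: γ = 1/√(1 − 0.179²) = 1/√0.9680 = 1.016; τ_2 = 60.28/1.016 = 59.31 days.
Leg 3: 90.11 days is already measured aboard the station.
Total: 266.8 + 59.31 + 90.11 days.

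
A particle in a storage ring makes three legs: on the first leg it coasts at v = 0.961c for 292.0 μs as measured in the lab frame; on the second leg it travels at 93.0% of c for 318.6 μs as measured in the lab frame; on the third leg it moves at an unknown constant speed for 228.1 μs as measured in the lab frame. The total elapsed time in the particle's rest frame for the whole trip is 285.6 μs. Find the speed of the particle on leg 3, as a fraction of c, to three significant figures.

Leg 1: γ = 1/√(1 − 0.961²) = 1/√0.07648 = 3.616; τ_1 = 292.0/3.616 = 80.75 μs.
Leg 2: β = 0.930; γ = 1/√(1 − 0.930²) = 1/√0.1351 = 2.721; τ_2 = 318.6/2.721 = 117.1 μs.
Leg 3: speed unknown; τ_3 = 228.1/γ_3.
Total proper time: 80.75 + 117.1 + τ_3 = 285.6, so τ_3 = 285.6 − 197.9 = 87.74 μs.
γ_3 = 228.1/87.74 = 2.600; β = √(1 − 1/γ²) = √0.8520.

β = 0.923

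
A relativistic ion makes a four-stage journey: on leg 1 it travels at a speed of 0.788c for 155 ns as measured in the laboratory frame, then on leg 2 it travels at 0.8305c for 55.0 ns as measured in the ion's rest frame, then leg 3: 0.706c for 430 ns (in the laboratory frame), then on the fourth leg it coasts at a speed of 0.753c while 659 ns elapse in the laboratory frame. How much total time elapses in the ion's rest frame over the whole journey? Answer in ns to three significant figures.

Leg 1: γ = 1/√(1 − 0.788²) = 1/√0.3791 = 1.624; τ_1 = 155/1.624 = 95.43 ns.
Leg 2: 55.0 ns is already measured in the ion's rest frame.
Leg 3: γ = 1/√(1 − 0.706²) = 1/√0.5016 = 1.412; τ_3 = 430/1.412 = 304.5 ns.
Leg 4: γ = 1/√(1 − 0.753²) = 1/√0.4330 = 1.520; τ_4 = 659/1.520 = 433.6 ns.
Total: 95.43 + 55.00 + 304.5 + 433.6 ns.

τ = 889 ns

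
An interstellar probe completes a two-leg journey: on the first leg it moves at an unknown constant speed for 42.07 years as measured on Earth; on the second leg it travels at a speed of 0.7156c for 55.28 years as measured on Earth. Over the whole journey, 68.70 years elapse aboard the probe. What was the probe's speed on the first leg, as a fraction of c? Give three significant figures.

β = 0.699

Leg 1: speed unknown; τ_1 = 42.07/γ_1.
Leg 2: γ = 1/√(1 − 0.7156²) = 1/√0.4879 = 1.432; τ_2 = 55.28/1.432 = 38.61 years.
Total proper time: τ_1 + 38.61 = 68.70, so τ_1 = 68.70 − 38.61 = 30.09 years.
γ_1 = 42.07/30.09 = 1.398; β = √(1 − 1/γ²) = √0.4886.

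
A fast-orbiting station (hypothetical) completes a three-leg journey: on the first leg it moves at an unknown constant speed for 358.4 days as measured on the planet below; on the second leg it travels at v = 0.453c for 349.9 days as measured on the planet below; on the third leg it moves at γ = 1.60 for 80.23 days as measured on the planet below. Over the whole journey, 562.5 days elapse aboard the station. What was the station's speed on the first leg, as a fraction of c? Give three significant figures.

Leg 1: speed unknown; τ_1 = 358.4/γ_1.
Leg 2: γ = 1/√(1 − 0.453²) = 1/√0.7948 = 1.122; τ_2 = 349.9/1.122 = 311.9 days.
Leg 3: γ = 1.60; τ_3 = 80.23/1.600 = 50.14 days.
Total proper time: τ_1 + 311.9 + 50.14 = 562.5, so τ_1 = 562.5 − 362.1 = 200.4 days.
γ_1 = 358.4/200.4 = 1.788; β = √(1 − 1/γ²) = √0.6873.

β = 0.829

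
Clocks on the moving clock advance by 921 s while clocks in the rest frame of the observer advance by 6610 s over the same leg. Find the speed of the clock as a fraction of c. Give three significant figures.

β = 0.990

The proper time is measured on the moving clock (both events occur at the clock's location); Δt is measured in the rest frame of the observer. γ = Δt/τ = 6610/921 = 7.177.
β = √(1 − 1/γ²) = √(1 − 0.01941) = √0.9806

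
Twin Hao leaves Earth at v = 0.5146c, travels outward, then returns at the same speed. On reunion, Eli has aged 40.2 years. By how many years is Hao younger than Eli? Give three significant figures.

γ = 1/√(1 − 0.5146²) = 1/√0.7352 = 1.166
Hao's elapsed proper time: τ = 40.2/1.166 = 34.47 years.
Age gap = Δt − τ = 40.2 − 34.47 years.

Δt − τ = 5.73 years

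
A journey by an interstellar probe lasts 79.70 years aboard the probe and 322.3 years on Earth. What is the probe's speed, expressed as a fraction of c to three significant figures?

The proper time is measured aboard the probe (both events occur at the probe's location); Δt is measured on Earth. γ = Δt/τ = 322.3/79.70 = 4.044.
β = √(1 − 1/γ²) = √(1 − 0.06115) = √0.9389

β = 0.969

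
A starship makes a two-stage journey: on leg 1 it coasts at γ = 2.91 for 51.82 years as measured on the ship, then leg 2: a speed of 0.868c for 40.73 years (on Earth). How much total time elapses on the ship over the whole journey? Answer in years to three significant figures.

Leg 1: 51.82 years is already measured on the ship.
Leg 2: γ = 1/√(1 − 0.868²) = 1/√0.2466 = 2.014; τ_2 = 40.73/2.014 = 20.23 years.
Total: 51.82 + 20.23 years.

τ = 72.0 years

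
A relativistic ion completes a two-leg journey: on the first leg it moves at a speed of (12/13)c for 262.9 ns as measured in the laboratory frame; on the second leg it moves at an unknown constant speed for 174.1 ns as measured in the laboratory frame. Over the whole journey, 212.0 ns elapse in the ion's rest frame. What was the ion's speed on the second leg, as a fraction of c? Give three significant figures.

Leg 1: γ = 1/√(1 − (12/13)²) = 13/5 = 2.600; τ_1 = 262.9/2.600 = 101.1 ns.
Leg 2: speed unknown; τ_2 = 174.1/γ_2.
Total proper time: 101.1 + τ_2 = 212.0, so τ_2 = 212.0 − 101.1 = 110.9 ns.
γ_2 = 174.1/110.9 = 1.570; β = √(1 − 1/γ²) = √0.5944.

β = 0.771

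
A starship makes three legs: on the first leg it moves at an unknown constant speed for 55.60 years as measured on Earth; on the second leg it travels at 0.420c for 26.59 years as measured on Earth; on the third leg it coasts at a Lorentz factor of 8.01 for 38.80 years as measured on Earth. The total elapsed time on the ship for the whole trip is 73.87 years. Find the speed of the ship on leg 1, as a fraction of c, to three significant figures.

Leg 1: speed unknown; τ_1 = 55.60/γ_1.
Leg 2: γ = 1/√(1 − 0.420²) = 1/√0.8236 = 1.102; τ_2 = 26.59/1.102 = 24.13 years.
Leg 3: γ = 8.01; τ_3 = 38.80/8.010 = 4.844 years.
Total proper time: τ_1 + 24.13 + 4.844 = 73.87, so τ_1 = 73.87 − 28.98 = 44.89 years.
γ_1 = 55.60/44.89 = 1.238; β = √(1 − 1/γ²) = √0.3480.

β = 0.590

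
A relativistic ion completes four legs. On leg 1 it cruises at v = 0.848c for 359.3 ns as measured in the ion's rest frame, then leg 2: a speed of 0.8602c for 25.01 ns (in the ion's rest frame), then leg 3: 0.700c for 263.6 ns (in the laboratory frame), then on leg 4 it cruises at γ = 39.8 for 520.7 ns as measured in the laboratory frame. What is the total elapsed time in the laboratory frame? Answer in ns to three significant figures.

Leg 1: γ = 1/√(1 − 0.848²) = 1/√0.2809 = 1.887; Δt_1 = 1.887 × 359.3 = 677.9 ns.
Leg 2: γ = 1/√(1 − 0.8602²) = 1/√0.2601 = 1.961; Δt_2 = 1.961 × 25.01 = 49.04 ns.
Leg 3: 263.6 ns is already measured in the laboratory frame.
Leg 4: 520.7 ns is already measured in the laboratory frame.
Total: 677.9 + 49.04 + 263.6 + 520.7 ns.

Δt = 1510 ns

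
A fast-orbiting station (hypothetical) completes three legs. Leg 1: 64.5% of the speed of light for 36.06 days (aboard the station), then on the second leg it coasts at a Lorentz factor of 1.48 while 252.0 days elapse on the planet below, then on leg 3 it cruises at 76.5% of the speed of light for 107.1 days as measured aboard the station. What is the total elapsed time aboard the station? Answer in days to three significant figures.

τ = 313 days

Leg 1: 36.06 days is already measured aboard the station.
Leg 2: γ = 1.48; τ_2 = 252.0/1.480 = 170.3 days.
Leg 3: 107.1 days is already measured aboard the station.
Total: 36.06 + 170.3 + 107.1 days.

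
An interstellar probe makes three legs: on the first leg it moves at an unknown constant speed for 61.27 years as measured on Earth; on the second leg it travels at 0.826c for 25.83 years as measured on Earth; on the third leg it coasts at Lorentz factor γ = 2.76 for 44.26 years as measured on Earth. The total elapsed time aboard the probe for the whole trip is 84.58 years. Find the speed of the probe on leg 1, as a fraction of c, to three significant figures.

β = 0.473

Leg 1: speed unknown; τ_1 = 61.27/γ_1.
Leg 2: γ = 1/√(1 − 0.826²) = 1/√0.3177 = 1.774; τ_2 = 25.83/1.774 = 14.56 years.
Leg 3: γ = 2.76; τ_3 = 44.26/2.760 = 16.04 years.
Total proper time: τ_1 + 14.56 + 16.04 = 84.58, so τ_1 = 84.58 − 30.60 = 53.98 years.
γ_1 = 61.27/53.98 = 1.135; β = √(1 − 1/γ²) = √0.2237.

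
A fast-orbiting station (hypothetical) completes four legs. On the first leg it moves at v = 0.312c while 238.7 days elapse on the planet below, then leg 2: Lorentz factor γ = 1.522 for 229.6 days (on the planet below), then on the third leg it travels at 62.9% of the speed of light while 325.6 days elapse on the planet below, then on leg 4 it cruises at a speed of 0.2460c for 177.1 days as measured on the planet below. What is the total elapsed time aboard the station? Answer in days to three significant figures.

τ = 802 days

Leg 1: γ = 1/√(1 − 0.312²) = 1/√0.9027 = 1.053; τ_1 = 238.7/1.053 = 226.8 days.
Leg 2: γ = 1.522; τ_2 = 229.6/1.522 = 150.9 days.
Leg 3: β = 0.629; γ = 1/√(1 − 0.629²) = 1/√0.6044 = 1.286; τ_3 = 325.6/1.286 = 253.1 days.
Leg 4: γ = 1/√(1 − 0.2460²) = 1/√0.9395 = 1.032; τ_4 = 177.1/1.032 = 171.7 days.
Total: 226.8 + 150.9 + 253.1 + 171.7 days.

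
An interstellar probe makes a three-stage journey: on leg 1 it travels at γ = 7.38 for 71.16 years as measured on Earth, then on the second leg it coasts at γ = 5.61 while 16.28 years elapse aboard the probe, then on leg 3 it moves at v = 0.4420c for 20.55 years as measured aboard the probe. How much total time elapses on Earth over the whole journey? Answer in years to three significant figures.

Leg 1: 71.16 years is already measured on Earth.
Leg 2: γ = 5.61; Δt_2 = 5.610 × 16.28 = 91.33 years.
Leg 3: γ = 1/√(1 − 0.4420²) = 1/√0.8046 = 1.115; Δt_3 = 1.115 × 20.55 = 22.91 years.
Total: 71.16 + 91.33 + 22.91 years.

Δt = 185 years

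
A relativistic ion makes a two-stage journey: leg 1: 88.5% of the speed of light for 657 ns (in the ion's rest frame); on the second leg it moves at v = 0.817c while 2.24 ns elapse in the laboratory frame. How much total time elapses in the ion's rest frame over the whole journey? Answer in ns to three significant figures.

τ = 658 ns

Leg 1: 657 ns is already measured in the ion's rest frame.
Leg 2: γ = 1/√(1 − 0.817²) = 1/√0.3325 = 1.734; τ_2 = 2.24/1.734 = 1.292 ns.
Total: 657.0 + 1.292 ns.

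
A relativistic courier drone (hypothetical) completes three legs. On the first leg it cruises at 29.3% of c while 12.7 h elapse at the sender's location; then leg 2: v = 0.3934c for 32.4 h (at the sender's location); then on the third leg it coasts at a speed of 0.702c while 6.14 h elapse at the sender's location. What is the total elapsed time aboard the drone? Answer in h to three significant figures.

τ = 46.3 h

Leg 1: β = 0.293; γ = 1/√(1 − 0.293²) = 1/√0.9142 = 1.046; τ_1 = 12.7/1.046 = 12.14 h.
Leg 2: γ = 1/√(1 − 0.3934²) = 1/√0.8452 = 1.088; τ_2 = 32.4/1.088 = 29.79 h.
Leg 3: γ = 1/√(1 − 0.702²) = 1/√0.5072 = 1.404; τ_3 = 6.14/1.404 = 4.373 h.
Total: 12.14 + 29.79 + 4.373 h.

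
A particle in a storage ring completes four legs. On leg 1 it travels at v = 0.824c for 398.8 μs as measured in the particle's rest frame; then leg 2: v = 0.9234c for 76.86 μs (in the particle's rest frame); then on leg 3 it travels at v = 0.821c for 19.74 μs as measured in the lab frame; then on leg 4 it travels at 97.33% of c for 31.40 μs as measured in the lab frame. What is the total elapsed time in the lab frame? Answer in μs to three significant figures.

Leg 1: γ = 1/√(1 − 0.824²) = 1/√0.3210 = 1.765; Δt_1 = 1.765 × 398.8 = 703.9 μs.
Leg 2: γ = 1/√(1 − 0.9234²) = 1/√0.1473 = 2.605; Δt_2 = 2.605 × 76.86 = 200.2 μs.
Leg 3: 19.74 μs is already measured in the lab frame.
Leg 4: 31.40 μs is already measured in the lab frame.
Total: 703.9 + 200.2 + 19.74 + 31.40 μs.

Δt = 955 μs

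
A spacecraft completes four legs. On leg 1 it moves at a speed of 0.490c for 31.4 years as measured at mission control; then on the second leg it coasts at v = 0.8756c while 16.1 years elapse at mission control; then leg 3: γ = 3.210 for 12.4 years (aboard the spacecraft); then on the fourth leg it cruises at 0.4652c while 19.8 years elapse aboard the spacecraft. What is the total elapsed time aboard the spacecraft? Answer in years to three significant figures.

τ = 67.3 years

Leg 1: γ = 1/√(1 − 0.490²) = 1/√0.7599 = 1.147; τ_1 = 31.4/1.147 = 27.37 years.
Leg 2: γ = 1/√(1 − 0.8756²) = 1/√0.2333 = 2.070; τ_2 = 16.1/2.070 = 7.777 years.
Leg 3: 12.4 years is already measured aboard the spacecraft.
Leg 4: 19.8 years is already measured aboard the spacecraft.
Total: 27.37 + 7.777 + 12.40 + 19.80 years.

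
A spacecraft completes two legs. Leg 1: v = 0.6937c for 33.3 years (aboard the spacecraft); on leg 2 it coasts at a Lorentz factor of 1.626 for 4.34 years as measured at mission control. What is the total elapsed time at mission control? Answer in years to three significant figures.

Δt = 50.6 years

Leg 1: γ = 1/√(1 − 0.6937²) = 1/√0.5188 = 1.388; Δt_1 = 1.388 × 33.3 = 46.23 years.
Leg 2: 4.34 years is already measured at mission control.
Total: 46.23 + 4.340 years.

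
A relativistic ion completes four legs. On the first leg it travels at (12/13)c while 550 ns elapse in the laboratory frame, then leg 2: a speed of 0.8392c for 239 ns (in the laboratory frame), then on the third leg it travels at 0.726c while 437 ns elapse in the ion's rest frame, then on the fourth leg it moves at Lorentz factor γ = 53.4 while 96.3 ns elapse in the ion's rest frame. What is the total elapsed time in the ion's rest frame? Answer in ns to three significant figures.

τ = 875 ns

Leg 1: γ = 1/√(1 − (12/13)²) = 13/5 = 2.600; τ_1 = 550/2.600 = 211.5 ns.
Leg 2: γ = 1/√(1 − 0.8392²) = 1/√0.2957 = 1.839; τ_2 = 239/1.839 = 130.0 ns.
Leg 3: 437 ns is already measured in the ion's rest frame.
Leg 4: 96.3 ns is already measured in the ion's rest frame.
Total: 211.5 + 130.0 + 437.0 + 96.30 ns.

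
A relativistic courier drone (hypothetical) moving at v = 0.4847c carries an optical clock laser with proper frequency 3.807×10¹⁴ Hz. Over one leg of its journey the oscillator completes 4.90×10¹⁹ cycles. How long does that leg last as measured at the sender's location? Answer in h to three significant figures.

Δt = 40.9 h

γ = 1/√(1 − 0.4847²) = 1/√0.7651 = 1.143
Proper time for N cycles: τ = N/f = 4.90×10¹⁹/(3.807×10¹⁴) = 1.287×10⁵ s = 35.75 h.
Lab-frame duration Δt = γτ = 1.143 × 35.75 = 40.88 h.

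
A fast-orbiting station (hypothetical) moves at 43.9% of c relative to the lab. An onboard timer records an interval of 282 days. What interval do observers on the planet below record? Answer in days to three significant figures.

Δt = 314 days

β = 0.439; γ = 1/√(1 − 0.439²) = 1/√0.8073 = 1.113
The interval measured aboard the station is the proper time (both events occur at the same place in that frame); the lab-frame interval is Δt = γτ = 1.113 × 282 days.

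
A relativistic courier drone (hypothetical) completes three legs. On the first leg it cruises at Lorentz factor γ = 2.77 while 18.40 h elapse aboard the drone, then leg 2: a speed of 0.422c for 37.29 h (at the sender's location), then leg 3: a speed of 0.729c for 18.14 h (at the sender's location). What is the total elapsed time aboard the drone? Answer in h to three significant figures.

Leg 1: 18.40 h is already measured aboard the drone.
Leg 2: γ = 1/√(1 − 0.422²) = 1/√0.8219 = 1.103; τ_2 = 37.29/1.103 = 33.81 h.
Leg 3: γ = 1/√(1 − 0.729²) = 1/√0.4686 = 1.461; τ_3 = 18.14/1.461 = 12.42 h.
Total: 18.40 + 33.81 + 12.42 h.

τ = 64.6 h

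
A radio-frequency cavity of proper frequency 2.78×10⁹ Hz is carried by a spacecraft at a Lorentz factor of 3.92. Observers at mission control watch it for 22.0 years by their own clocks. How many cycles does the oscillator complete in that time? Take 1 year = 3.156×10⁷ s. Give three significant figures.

γ = 3.92
During 22.0 years of lab time, the oscillator's proper time advances by τ = Δt/γ = 22.0/3.920 = 5.612 years = 1.771×10⁸ s.
N = f × τ = 2.78×10⁹ × 1.771×10⁸ = 4.924×10¹⁷.

N = 4.92×10¹⁷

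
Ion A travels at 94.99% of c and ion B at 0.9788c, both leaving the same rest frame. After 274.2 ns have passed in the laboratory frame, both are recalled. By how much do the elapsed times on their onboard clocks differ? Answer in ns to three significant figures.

|τ_A − τ_B| = 29.5 ns

A: β = 0.9499; γ = 1/√(1 − 0.9499²) = 1/√0.09769 = 3.199; τ_A = 274.2/3.199 = 85.70 ns.
B: γ = 1/√(1 − 0.9788²) = 1/√0.04195 = 4.882; τ_B = 274.2/4.882 = 56.16 ns.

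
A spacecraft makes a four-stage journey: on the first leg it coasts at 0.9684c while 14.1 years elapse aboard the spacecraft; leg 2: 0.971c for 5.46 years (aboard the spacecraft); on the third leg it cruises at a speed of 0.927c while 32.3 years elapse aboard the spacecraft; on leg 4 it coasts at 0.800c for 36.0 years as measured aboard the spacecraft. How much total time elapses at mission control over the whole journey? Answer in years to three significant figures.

Leg 1: γ = 1/√(1 − 0.9684²) = 1/√0.06220 = 4.010; Δt_1 = 4.010 × 14.1 = 56.54 years.
Leg 2: γ = 1/√(1 − 0.971²) = 1/√0.05716 = 4.183; Δt_2 = 4.183 × 5.46 = 22.84 years.
Leg 3: γ = 1/√(1 − 0.927²) = 1/√0.1407 = 2.666; Δt_3 = 2.666 × 32.3 = 86.12 years.
Leg 4: γ = 1/√(1 − 0.800²) = 5/3 ≈ 1.667; Δt_4 = 1.667 × 36.0 = 60.00 years.
Total: 56.54 + 22.84 + 86.12 + 60.00 years.

Δt = 225 years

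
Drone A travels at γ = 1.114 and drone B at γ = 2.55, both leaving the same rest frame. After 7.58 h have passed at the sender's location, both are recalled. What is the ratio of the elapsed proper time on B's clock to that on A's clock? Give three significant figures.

A: γ = 1.114. B: γ = 2.55.
τ_A/τ_B = γ_B/γ_A = 2.550/1.114 = 2.289, so τ_B/τ_A = 0.4369.

τ_B/τ_A = 0.437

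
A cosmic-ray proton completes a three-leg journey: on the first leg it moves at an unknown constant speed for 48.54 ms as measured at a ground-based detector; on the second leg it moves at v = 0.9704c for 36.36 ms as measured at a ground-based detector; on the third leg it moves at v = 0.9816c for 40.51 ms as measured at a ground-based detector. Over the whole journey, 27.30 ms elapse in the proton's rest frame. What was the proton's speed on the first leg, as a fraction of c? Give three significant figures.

Leg 1: speed unknown; τ_1 = 48.54/γ_1.
Leg 2: γ = 1/√(1 − 0.9704²) = 1/√0.05832 = 4.141; τ_2 = 36.36/4.141 = 8.781 ms.
Leg 3: γ = 1/√(1 − 0.9816²) = 1/√0.03646 = 5.237; τ_3 = 40.51/5.237 = 7.735 ms.
Total proper time: τ_1 + 8.781 + 7.735 = 27.30, so τ_1 = 27.30 − 16.52 = 10.78 ms.
γ_1 = 48.54/10.78 = 4.501; β = √(1 − 1/γ²) = √0.9506.

β = 0.975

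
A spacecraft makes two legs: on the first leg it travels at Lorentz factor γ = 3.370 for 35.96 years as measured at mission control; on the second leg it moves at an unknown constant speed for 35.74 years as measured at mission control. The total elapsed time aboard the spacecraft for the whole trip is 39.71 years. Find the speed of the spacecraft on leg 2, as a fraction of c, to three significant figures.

β = 0.583

Leg 1: γ = 3.370; τ_1 = 35.96/3.370 = 10.67 years.
Leg 2: speed unknown; τ_2 = 35.74/γ_2.
Total proper time: 10.67 + τ_2 = 39.71, so τ_2 = 39.71 − 10.67 = 29.04 years.
γ_2 = 35.74/29.04 = 1.231; β = √(1 − 1/γ²) = √0.3398.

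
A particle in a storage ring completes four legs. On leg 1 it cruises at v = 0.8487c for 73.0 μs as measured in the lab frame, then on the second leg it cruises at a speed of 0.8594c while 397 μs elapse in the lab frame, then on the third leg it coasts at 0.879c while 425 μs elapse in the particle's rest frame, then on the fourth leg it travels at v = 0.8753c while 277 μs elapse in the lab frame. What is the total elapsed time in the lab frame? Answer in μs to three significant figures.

Δt = 1640 μs

Leg 1: 73.0 μs is already measured in the lab frame.
Leg 2: 397 μs is already measured in the lab frame.
Leg 3: γ = 1/√(1 − 0.879²) = 1/√0.2274 = 2.097; Δt_3 = 2.097 × 425 = 891.3 μs.
Leg 4: 277 μs is already measured in the lab frame.
Total: 73.00 + 397.0 + 891.3 + 277.0 μs.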